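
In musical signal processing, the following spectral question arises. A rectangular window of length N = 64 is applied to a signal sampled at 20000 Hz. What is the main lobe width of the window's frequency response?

For a rectangular window of length N,
the main lobe width in frequency is 2*f_s/N.
= 2*20000/64 = 625 Hz
This determines the minimum frequency separation for resolving two sinusoids.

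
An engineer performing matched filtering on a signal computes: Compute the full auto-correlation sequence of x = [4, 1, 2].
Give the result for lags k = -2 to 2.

r_xx[k] = sum_m x[m]*x[m+k], indexed from 0, for k = -2 to 2:
  r_xx[-2] = x[2]*x[0] = 8
  r_xx[-1] = x[1]*x[0] + x[2]*x[1] = 6
  r_xx[0] = x[0]*x[0] + x[1]*x[1] + x[2]*x[2] = 21
  r_xx[1] = x[0]*x[1] + x[1]*x[2] = 6
  r_xx[2] = x[0]*x[2] = 8
r_xx = [8, 6, 21, 6, 8]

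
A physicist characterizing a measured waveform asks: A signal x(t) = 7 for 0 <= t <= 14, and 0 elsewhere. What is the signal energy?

Energy = integral of |x(t)|^2 dt over the signal duration
= 7^2 * 14 = 49 * 14 = 686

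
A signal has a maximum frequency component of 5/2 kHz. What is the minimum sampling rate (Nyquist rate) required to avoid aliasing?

By the Nyquist-Shannon sampling theorem,
the minimum sampling rate (Nyquist rate) must be at least 2 * f_max.
Nyquist rate = 2 * 5/2 kHz = 5 kHz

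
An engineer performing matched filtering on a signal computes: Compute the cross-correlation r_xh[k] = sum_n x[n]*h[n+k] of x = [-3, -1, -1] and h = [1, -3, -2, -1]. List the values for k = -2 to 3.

Both sequences indexed from 0 and zero outside their support.
Lags with overlap: k = -2 to 3.
  r_xh[-2] = x[2]*h[0] = -1
  r_xh[-1] = x[1]*h[0] + x[2]*h[1] = 2
  r_xh[0] = x[0]*h[0] + x[1]*h[1] + x[2]*h[2] = 2
  r_xh[1] = x[0]*h[1] + x[1]*h[2] + x[2]*h[3] = 12
  r_xh[2] = x[0]*h[2] + x[1]*h[3] = 7
  r_xh[3] = x[0]*h[3] = 3
r_xh = [-1, 2, 2, 12, 7, 3] (for k = -2, ..., 3)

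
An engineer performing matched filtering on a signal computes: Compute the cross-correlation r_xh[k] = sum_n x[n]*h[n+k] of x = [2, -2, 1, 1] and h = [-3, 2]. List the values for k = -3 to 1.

Both sequences indexed from 0 and zero outside their support.
Lags with overlap: k = -3 to 1.
  r_xh[-3] = x[3]*h[0] = -3
  r_xh[-2] = x[2]*h[0] + x[3]*h[1] = -1
  r_xh[-1] = x[1]*h[0] + x[2]*h[1] = 8
  r_xh[0] = x[0]*h[0] + x[1]*h[1] = -10
  r_xh[1] = x[0]*h[1] = 4
r_xh = [-3, -1, 8, -10, 4] (for k = -3, ..., 1)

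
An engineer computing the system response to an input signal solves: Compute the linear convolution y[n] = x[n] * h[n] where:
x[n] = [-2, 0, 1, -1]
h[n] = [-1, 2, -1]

y[n] = sum_k x[k]*h[n-k]. Output length = len(x) + len(h) - 1 = 4 + 3 - 1 = 6.
y[0] = -2*-1 = 2
y[1] = 0*-1 + -2*2 = -4
y[2] = 1*-1 + 0*2 + -2*-1 = 1
y[3] = -1*-1 + 1*2 + 0*-1 = 3
y[4] = -1*2 + 1*-1 = -3
y[5] = -1*-1 = 1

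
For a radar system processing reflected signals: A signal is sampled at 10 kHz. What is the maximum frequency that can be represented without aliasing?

The maximum frequency that can be represented without aliasing
is the Nyquist frequency: f_max = f_s / 2 = 10 kHz / 2 = 5 kHz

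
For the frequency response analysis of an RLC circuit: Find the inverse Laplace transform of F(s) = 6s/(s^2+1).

Standard pair: s/(s^2+w^2) <-> cos(wt)*u(t)
With k=6, w=1: f(t) = 6*cos(t)*u(t)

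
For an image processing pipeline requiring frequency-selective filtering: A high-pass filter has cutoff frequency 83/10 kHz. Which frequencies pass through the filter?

A high-pass filter passes all frequencies above the cutoff frequency 83/10 kHz and attenuates lower frequencies.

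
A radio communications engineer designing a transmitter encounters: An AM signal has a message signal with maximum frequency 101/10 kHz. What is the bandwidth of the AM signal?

In AM (double-sideband), the bandwidth is twice the message frequency.
BW = 2 * f_m = 2 * 101/10 kHz = 101/5 kHz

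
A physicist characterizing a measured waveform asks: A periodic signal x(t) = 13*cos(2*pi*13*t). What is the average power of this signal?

Average power of A*cos(wt) is A^2/2.
P = 13^2 / 2 = 169/2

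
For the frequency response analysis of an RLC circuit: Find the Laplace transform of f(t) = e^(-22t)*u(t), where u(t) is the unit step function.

Standard Laplace transform pair:
e^(-at)*u(t) <-> 1/(s+a)
With a = 22: L{e^(-22t)*u(t)} = 1/(s+22), ROC: Re(s) > -22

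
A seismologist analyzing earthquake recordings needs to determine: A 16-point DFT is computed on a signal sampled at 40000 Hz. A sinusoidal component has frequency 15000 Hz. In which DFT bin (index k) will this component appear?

DFT frequency resolution = f_s/N = 40000/16 = 2500 Hz
Bin index k = f_signal / resolution = 15000 / 2500 = 6
The signal frequency 15000 Hz falls in DFT bin k = 6.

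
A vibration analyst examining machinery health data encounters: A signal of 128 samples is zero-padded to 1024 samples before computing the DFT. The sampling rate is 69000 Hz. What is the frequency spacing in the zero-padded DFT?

Original DFT: N = 128, resolution = f_s/N = 69000/128 = 8625/16 Hz
Zero-padded DFT: N = 1024, resolution = f_s/N = 69000/1024 = 8625/128 Hz
Zero-padding interpolates the spectrum (finer frequency grid)
but does NOT improve the true spectral resolution (ability to resolve close frequencies).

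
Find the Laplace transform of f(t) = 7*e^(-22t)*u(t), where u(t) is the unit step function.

Standard Laplace transform pair:
e^(-at)*u(t) <-> 1/(s+a)
With a = 22: L{7*e^(-22t)*u(t)} = 7/(s+22), ROC: Re(s) > -22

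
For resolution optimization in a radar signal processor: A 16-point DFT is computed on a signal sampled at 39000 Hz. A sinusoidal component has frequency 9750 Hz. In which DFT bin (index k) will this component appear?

DFT frequency resolution = f_s/N = 39000/16 = 4875/2 Hz
Bin index k = f_signal / resolution = 9750 / 4875/2 = 4
The signal frequency 9750 Hz falls in DFT bin k = 4.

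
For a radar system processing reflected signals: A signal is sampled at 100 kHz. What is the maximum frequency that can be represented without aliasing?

The maximum frequency that can be represented without aliasing
is the Nyquist frequency: f_max = f_s / 2 = 100 kHz / 2 = 50 kHz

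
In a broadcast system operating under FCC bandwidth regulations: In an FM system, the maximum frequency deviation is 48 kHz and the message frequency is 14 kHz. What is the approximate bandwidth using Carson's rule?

Carson's rule: BW = 2*(delta_f + f_m)
= 2*(48 + 14) kHz = 124 kHz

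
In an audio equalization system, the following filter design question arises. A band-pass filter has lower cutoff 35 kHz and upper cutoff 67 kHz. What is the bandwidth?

Bandwidth = f_high - f_low
= 67 kHz - 35 kHz = 32 kHz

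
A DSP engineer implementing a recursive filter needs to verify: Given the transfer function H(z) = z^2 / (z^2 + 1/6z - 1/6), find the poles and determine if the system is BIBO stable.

Poles are roots of the denominator: z^2 + 1/6z - 1/6 = 0.
Quadratic formula: z = [-(1/6) +/- sqrt((1/6)^2 - 4*(-1/6))] / 2
Discriminant = 1/36 + 2/3 = 25/36; sqrt = 5/6.
z = (-1/6 +/- 5/6) / 2 => z = 1/3 or z = -1/2.
|p1| = 1/3, |p2| = 1/2.
For BIBO stability, all poles must lie inside the unit circle (|p| < 1).
System is STABLE since both |p| < 1.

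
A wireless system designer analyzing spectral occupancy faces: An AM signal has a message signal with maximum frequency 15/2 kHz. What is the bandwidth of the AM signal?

In AM (double-sideband), the bandwidth is twice the message frequency.
BW = 2 * f_m = 2 * 15/2 kHz = 15 kHz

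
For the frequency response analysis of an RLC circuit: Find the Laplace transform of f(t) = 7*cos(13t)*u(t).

Standard pair: cos(wt)*u(t) <-> s/(s^2+w^2)
With w = 13: L{7*cos(13t)*u(t)} = 7s/(s^2+169)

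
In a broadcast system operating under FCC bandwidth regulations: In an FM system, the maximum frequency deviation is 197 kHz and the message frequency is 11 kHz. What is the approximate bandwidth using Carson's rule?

Carson's rule: BW = 2*(delta_f + f_m)
= 2*(197 + 11) kHz = 416 kHz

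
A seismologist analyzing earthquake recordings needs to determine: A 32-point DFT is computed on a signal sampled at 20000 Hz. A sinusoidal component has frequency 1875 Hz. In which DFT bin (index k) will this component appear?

DFT frequency resolution = f_s/N = 20000/32 = 625 Hz
Bin index k = f_signal / resolution = 1875 / 625 = 3
The signal frequency 1875 Hz falls in DFT bin k = 3.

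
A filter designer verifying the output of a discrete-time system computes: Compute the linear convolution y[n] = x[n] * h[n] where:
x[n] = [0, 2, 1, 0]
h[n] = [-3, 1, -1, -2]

y[n] = sum_k x[k]*h[n-k]. Output length = len(x) + len(h) - 1 = 4 + 4 - 1 = 7.
y[0] = 0*-3 = 0
y[1] = 2*-3 + 0*1 = -6
y[2] = 1*-3 + 2*1 + 0*-1 = -1
y[3] = 0*-3 + 1*1 + 2*-1 + 0*-2 = -1
y[4] = 0*1 + 1*-1 + 2*-2 = -5
y[5] = 0*-1 + 1*-2 = -2
y[6] = 0*-2 = 0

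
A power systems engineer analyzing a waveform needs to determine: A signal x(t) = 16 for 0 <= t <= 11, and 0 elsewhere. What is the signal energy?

Energy = integral of |x(t)|^2 dt over the signal duration
= 16^2 * 11 = 256 * 11 = 2816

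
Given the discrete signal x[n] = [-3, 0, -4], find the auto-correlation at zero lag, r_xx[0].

The auto-correlation at zero lag r_xx[0] equals the signal energy.
r_xx[0] = sum of x[n]^2 = (-3)^2 + 0^2 + (-4)^2
= 9 + 0 + 16 = 25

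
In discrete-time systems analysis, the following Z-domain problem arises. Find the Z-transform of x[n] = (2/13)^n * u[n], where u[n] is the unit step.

The Z-transform of a^n * u[n] is z/(z-a) for |z| > |a|.
Here a = 2/13, so X(z) = z/(z - (2/13)) = 13z/(13z - 2)
ROC: |z| > 2/13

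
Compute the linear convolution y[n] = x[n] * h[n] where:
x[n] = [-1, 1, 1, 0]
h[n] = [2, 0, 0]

y[n] = sum_k x[k]*h[n-k]. Output length = len(x) + len(h) - 1 = 4 + 3 - 1 = 6.
y[0] = -1*2 = -2
y[1] = 1*2 + -1*0 = 2
y[2] = 1*2 + 1*0 + -1*0 = 2
y[3] = 0*2 + 1*0 + 1*0 = 0
y[4] = 0*0 + 1*0 = 0
y[5] = 0*0 = 0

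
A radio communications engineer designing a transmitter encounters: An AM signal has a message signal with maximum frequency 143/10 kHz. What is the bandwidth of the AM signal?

In AM (double-sideband), the bandwidth is twice the message frequency.
BW = 2 * f_m = 2 * 143/10 kHz = 143/5 kHz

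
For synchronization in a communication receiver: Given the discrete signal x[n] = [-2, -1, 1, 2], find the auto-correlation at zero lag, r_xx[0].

The auto-correlation at zero lag r_xx[0] equals the signal energy.
r_xx[0] = sum of x[n]^2 = (-2)^2 + (-1)^2 + 1^2 + 2^2
= 4 + 1 + 1 + 4 = 10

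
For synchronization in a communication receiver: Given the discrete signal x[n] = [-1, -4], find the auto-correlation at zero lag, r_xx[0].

The auto-correlation at zero lag r_xx[0] equals the signal energy.
r_xx[0] = sum of x[n]^2 = (-1)^2 + (-4)^2
= 1 + 16 = 17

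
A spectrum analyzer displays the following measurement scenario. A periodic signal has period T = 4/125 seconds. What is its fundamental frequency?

The fundamental frequency is the reciprocal of the period.
f = 1/T = 1/(4/125) = 125/4 Hz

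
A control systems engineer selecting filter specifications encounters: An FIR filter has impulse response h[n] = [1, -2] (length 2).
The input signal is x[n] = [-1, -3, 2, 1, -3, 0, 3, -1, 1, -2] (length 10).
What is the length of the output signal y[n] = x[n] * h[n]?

For linear convolution, the output length is:
len(y) = len(x) + len(h) - 1 = 10 + 2 - 1 = 11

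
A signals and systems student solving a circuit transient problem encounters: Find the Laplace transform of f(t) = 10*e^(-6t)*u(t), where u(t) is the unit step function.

Standard Laplace transform pair:
e^(-at)*u(t) <-> 1/(s+a)
With a = 6: L{10*e^(-6t)*u(t)} = 10/(s+6), ROC: Re(s) > -6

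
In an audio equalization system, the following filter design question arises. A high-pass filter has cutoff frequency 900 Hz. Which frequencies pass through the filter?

A high-pass filter passes all frequencies above the cutoff frequency 900 Hz and attenuates lower frequencies.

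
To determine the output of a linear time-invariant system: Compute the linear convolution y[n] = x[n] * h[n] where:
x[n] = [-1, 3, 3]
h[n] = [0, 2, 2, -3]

y[n] = sum_k x[k]*h[n-k]. Output length = len(x) + len(h) - 1 = 3 + 4 - 1 = 6.
y[0] = -1*0 = 0
y[1] = 3*0 + -1*2 = -2
y[2] = 3*0 + 3*2 + -1*2 = 4
y[3] = 3*2 + 3*2 + -1*-3 = 15
y[4] = 3*2 + 3*-3 = -3
y[5] = 3*-3 = -9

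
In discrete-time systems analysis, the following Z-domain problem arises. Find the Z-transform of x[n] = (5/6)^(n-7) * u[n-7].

Time-shifting property: if X(z) = Z{x[n]}, then Z{x[n-d]} = z^(-d) * X(z)
X(z) = z/(z - 5/6) for x[n] = (5/6)^n * u[n]
Z{x[n-7]} = z^(-7) * z/(z - 5/6) = z^(-6)/(z - 5/6)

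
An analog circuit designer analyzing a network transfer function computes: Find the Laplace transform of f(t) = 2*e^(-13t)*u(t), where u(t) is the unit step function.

Standard Laplace transform pair:
e^(-at)*u(t) <-> 1/(s+a)
With a = 13: L{2*e^(-13t)*u(t)} = 2/(s+13), ROC: Re(s) > -13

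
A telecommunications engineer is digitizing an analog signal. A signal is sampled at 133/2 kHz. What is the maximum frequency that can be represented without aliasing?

The maximum frequency that can be represented without aliasing
is the Nyquist frequency: f_max = f_s / 2 = 133/2 kHz / 2 = 133/4 kHz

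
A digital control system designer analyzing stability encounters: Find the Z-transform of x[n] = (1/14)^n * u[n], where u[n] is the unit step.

The Z-transform of a^n * u[n] is z/(z-a) for |z| > |a|.
Here a = 1/14, so X(z) = z/(z - (1/14)) = 14z/(14z - 1)
ROC: |z| > 1/14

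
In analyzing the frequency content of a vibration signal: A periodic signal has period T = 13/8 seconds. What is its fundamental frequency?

The fundamental frequency is the reciprocal of the period.
f = 1/T = 1/(13/8) = 8/13 Hz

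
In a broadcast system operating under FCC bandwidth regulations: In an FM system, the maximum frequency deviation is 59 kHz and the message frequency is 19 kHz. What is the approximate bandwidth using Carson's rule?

Carson's rule: BW = 2*(delta_f + f_m)
= 2*(59 + 19) kHz = 156 kHz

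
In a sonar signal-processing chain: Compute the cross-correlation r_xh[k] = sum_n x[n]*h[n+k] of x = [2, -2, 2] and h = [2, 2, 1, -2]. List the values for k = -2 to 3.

Both sequences indexed from 0 and zero outside their support.
Lags with overlap: k = -2 to 3.
  r_xh[-2] = x[2]*h[0] = 4
  r_xh[-1] = x[1]*h[0] + x[2]*h[1] = 0
  r_xh[0] = x[0]*h[0] + x[1]*h[1] + x[2]*h[2] = 2
  r_xh[1] = x[0]*h[1] + x[1]*h[2] + x[2]*h[3] = -2
  r_xh[2] = x[0]*h[2] + x[1]*h[3] = 6
  r_xh[3] = x[0]*h[3] = -4
r_xh = [4, 0, 2, -2, 6, -4] (for k = -2, ..., 3)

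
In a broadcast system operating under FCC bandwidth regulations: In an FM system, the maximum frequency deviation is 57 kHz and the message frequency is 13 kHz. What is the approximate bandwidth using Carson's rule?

Carson's rule: BW = 2*(delta_f + f_m)
= 2*(57 + 13) kHz = 140 kHz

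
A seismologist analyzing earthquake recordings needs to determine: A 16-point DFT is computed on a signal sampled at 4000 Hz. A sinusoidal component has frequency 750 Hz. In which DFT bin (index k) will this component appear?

DFT frequency resolution = f_s/N = 4000/16 = 250 Hz
Bin index k = f_signal / resolution = 750 / 250 = 3
The signal frequency 750 Hz falls in DFT bin k = 3.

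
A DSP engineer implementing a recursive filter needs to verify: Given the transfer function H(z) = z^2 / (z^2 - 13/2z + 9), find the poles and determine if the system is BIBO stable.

Poles are roots of the denominator: z^2 - 13/2z + 9 = 0.
Quadratic formula: z = [-(-13/2) +/- sqrt((-13/2)^2 - 4*(9))] / 2
Discriminant = 169/4 - 36 = 25/4; sqrt = 5/2.
z = (13/2 +/- 5/2) / 2 => z = 9/2 or z = 2.
|p1| = 9/2, |p2| = 2.
For BIBO stability, all poles must lie inside the unit circle (|p| < 1).
System is UNSTABLE since at least one |p| >= 1.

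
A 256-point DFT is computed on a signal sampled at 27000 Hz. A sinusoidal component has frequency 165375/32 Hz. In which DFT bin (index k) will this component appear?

DFT frequency resolution = f_s/N = 27000/256 = 3375/32 Hz
Bin index k = f_signal / resolution = 165375/32 / 3375/32 = 49
The signal frequency 165375/32 Hz falls in DFT bin k = 49.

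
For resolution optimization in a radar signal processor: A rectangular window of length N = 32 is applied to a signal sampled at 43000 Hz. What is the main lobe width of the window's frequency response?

For a rectangular window of length N,
the main lobe width in frequency is 2*f_s/N.
= 2*43000/32 = 5375/2 Hz
This determines the minimum frequency separation for resolving two sinusoids.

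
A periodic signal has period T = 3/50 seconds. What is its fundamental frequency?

The fundamental frequency is the reciprocal of the period.
f = 1/T = 1/(3/50) = 50/3 Hz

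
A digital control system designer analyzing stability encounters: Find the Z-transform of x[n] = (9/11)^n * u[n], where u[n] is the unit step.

The Z-transform of a^n * u[n] is z/(z-a) for |z| > |a|.
Here a = 9/11, so X(z) = z/(z - (9/11)) = 11z/(11z - 9)
ROC: |z| > 9/11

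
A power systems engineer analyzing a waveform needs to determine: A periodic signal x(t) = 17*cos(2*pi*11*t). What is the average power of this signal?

Average power of A*cos(wt) is A^2/2.
P = 17^2 / 2 = 289/2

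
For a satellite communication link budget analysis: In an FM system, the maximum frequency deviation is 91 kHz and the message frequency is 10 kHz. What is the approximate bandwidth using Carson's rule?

Carson's rule: BW = 2*(delta_f + f_m)
= 2*(91 + 10) kHz = 202 kHz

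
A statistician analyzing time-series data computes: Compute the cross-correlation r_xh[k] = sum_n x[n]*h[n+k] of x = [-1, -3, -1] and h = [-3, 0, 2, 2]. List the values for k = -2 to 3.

Both sequences indexed from 0 and zero outside their support.
Lags with overlap: k = -2 to 3.
  r_xh[-2] = x[2]*h[0] = 3
  r_xh[-1] = x[1]*h[0] + x[2]*h[1] = 9
  r_xh[0] = x[0]*h[0] + x[1]*h[1] + x[2]*h[2] = 1
  r_xh[1] = x[0]*h[1] + x[1]*h[2] + x[2]*h[3] = -8
  r_xh[2] = x[0]*h[2] + x[1]*h[3] = -8
  r_xh[3] = x[0]*h[3] = -2
r_xh = [3, 9, 1, -8, -8, -2] (for k = -2, ..., 3)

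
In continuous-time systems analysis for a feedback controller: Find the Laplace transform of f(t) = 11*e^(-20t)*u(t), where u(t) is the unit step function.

Standard Laplace transform pair:
e^(-at)*u(t) <-> 1/(s+a)
With a = 20: L{11*e^(-20t)*u(t)} = 11/(s+20), ROC: Re(s) > -20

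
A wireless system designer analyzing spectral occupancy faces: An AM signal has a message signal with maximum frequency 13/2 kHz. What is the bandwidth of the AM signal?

In AM (double-sideband), the bandwidth is twice the message frequency.
BW = 2 * f_m = 2 * 13/2 kHz = 13 kHz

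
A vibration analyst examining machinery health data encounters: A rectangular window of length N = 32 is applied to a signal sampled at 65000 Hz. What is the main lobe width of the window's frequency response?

For a rectangular window of length N,
the main lobe width in frequency is 2*f_s/N.
= 2*65000/32 = 8125/2 Hz
This determines the minimum frequency separation for resolving two sinusoids.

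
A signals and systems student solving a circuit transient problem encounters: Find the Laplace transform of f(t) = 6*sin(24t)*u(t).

Standard pair: sin(wt)*u(t) <-> w/(s^2+w^2)
With w = 24: L{6*sin(24t)*u(t)} = 144/(s^2+576)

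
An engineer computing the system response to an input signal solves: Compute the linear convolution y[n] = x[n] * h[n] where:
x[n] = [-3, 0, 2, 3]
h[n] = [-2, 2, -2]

y[n] = sum_k x[k]*h[n-k]. Output length = len(x) + len(h) - 1 = 4 + 3 - 1 = 6.
y[0] = -3*-2 = 6
y[1] = 0*-2 + -3*2 = -6
y[2] = 2*-2 + 0*2 + -3*-2 = 2
y[3] = 3*-2 + 2*2 + 0*-2 = -2
y[4] = 3*2 + 2*-2 = 2
y[5] = 3*-2 = -6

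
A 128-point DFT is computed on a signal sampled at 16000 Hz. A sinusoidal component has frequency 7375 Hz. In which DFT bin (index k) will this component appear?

DFT frequency resolution = f_s/N = 16000/128 = 125 Hz
Bin index k = f_signal / resolution = 7375 / 125 = 59
The signal frequency 7375 Hz falls in DFT bin k = 59.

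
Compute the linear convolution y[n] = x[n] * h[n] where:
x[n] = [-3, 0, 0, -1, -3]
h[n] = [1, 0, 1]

y[n] = sum_k x[k]*h[n-k]. Output length = len(x) + len(h) - 1 = 5 + 3 - 1 = 7.
y[0] = -3*1 = -3
y[1] = 0*1 + -3*0 = 0
y[2] = 0*1 + 0*0 + -3*1 = -3
y[3] = -1*1 + 0*0 + 0*1 = -1
y[4] = -3*1 + -1*0 + 0*1 = -3
y[5] = -3*0 + -1*1 = -1
y[6] = -3*1 = -3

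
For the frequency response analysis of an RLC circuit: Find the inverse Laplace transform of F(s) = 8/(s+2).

Standard pair: k/(s+a) <-> k*e^(-at)*u(t)
With k=8, a=2: f(t) = 8*e^(-2t)*u(t)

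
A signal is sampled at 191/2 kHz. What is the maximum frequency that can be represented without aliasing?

The maximum frequency that can be represented without aliasing
is the Nyquist frequency: f_max = f_s / 2 = 191/2 kHz / 2 = 191/4 kHz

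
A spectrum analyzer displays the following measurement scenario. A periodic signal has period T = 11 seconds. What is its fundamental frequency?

The fundamental frequency is the reciprocal of the period.
f = 1/T = 1/(11) = 1/11 Hz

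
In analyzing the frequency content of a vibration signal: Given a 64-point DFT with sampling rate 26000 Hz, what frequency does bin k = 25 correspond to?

The frequency of DFT bin k is: f_k = k * f_s / N
f_25 = 25 * 26000 / 64 = 40625/4 Hz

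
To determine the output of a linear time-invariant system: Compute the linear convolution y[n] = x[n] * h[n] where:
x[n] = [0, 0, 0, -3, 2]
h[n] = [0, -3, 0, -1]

y[n] = sum_k x[k]*h[n-k]. Output length = len(x) + len(h) - 1 = 5 + 4 - 1 = 8.
y[0] = 0*0 = 0
y[1] = 0*0 + 0*-3 = 0
y[2] = 0*0 + 0*-3 + 0*0 = 0
y[3] = -3*0 + 0*-3 + 0*0 + 0*-1 = 0
y[4] = 2*0 + -3*-3 + 0*0 + 0*-1 = 9
y[5] = 2*-3 + -3*0 + 0*-1 = -6
y[6] = 2*0 + -3*-1 = 3
y[7] = 2*-1 = -2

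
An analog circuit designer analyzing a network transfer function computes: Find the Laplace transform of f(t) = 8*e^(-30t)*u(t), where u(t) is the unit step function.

Standard Laplace transform pair:
e^(-at)*u(t) <-> 1/(s+a)
With a = 30: L{8*e^(-30t)*u(t)} = 8/(s+30), ROC: Re(s) > -30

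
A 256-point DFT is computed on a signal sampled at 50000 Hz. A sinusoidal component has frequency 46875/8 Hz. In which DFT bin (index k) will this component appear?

DFT frequency resolution = f_s/N = 50000/256 = 3125/16 Hz
Bin index k = f_signal / resolution = 46875/8 / 3125/16 = 30
The signal frequency 46875/8 Hz falls in DFT bin k = 30.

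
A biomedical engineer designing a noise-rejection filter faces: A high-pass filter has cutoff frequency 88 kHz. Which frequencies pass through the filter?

A high-pass filter passes all frequencies above the cutoff frequency 88 kHz and attenuates lower frequencies.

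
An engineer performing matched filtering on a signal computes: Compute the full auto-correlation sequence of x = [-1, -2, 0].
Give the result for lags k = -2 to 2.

r_xx[k] = sum_m x[m]*x[m+k], indexed from 0, for k = -2 to 2:
  r_xx[-2] = x[2]*x[0] = 0
  r_xx[-1] = x[1]*x[0] + x[2]*x[1] = 2
  r_xx[0] = x[0]*x[0] + x[1]*x[1] + x[2]*x[2] = 5
  r_xx[1] = x[0]*x[1] + x[1]*x[2] = 2
  r_xx[2] = x[0]*x[2] = 0
r_xx = [0, 2, 5, 2, 0]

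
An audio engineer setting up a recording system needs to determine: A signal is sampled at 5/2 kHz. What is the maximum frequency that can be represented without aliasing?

The maximum frequency that can be represented without aliasing
is the Nyquist frequency: f_max = f_s / 2 = 5/2 kHz / 2 = 5/4 kHz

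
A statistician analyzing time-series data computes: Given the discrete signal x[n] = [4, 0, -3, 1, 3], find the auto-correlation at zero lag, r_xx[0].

The auto-correlation at zero lag r_xx[0] equals the signal energy.
r_xx[0] = sum of x[n]^2 = 4^2 + 0^2 + (-3)^2 + 1^2 + 3^2
= 16 + 0 + 9 + 1 + 9 = 35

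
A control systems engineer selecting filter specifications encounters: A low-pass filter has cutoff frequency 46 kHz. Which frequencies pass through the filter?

A low-pass filter passes all frequencies below the cutoff frequency 46 kHz and attenuates higher frequencies.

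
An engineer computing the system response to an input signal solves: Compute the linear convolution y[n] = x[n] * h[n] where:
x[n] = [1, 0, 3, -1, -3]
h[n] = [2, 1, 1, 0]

y[n] = sum_k x[k]*h[n-k]. Output length = len(x) + len(h) - 1 = 5 + 4 - 1 = 8.
y[0] = 1*2 = 2
y[1] = 0*2 + 1*1 = 1
y[2] = 3*2 + 0*1 + 1*1 = 7
y[3] = -1*2 + 3*1 + 0*1 + 1*0 = 1
y[4] = -3*2 + -1*1 + 3*1 + 0*0 = -4
y[5] = -3*1 + -1*1 + 3*0 = -4
y[6] = -3*1 + -1*0 = -3
y[7] = -3*0 = 0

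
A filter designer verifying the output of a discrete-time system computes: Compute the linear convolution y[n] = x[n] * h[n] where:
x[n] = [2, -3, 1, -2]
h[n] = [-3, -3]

y[n] = sum_k x[k]*h[n-k]. Output length = len(x) + len(h) - 1 = 4 + 2 - 1 = 5.
y[0] = 2*-3 = -6
y[1] = -3*-3 + 2*-3 = 3
y[2] = 1*-3 + -3*-3 = 6
y[3] = -2*-3 + 1*-3 = 3
y[4] = -2*-3 = 6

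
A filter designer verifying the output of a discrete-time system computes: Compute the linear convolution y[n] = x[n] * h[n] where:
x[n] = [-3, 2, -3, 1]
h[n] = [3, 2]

y[n] = sum_k x[k]*h[n-k]. Output length = len(x) + len(h) - 1 = 4 + 2 - 1 = 5.
y[0] = -3*3 = -9
y[1] = 2*3 + -3*2 = 0
y[2] = -3*3 + 2*2 = -5
y[3] = 1*3 + -3*2 = -3
y[4] = 1*2 = 2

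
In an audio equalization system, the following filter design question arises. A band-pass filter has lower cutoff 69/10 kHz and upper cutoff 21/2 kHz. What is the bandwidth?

Bandwidth = f_high - f_low
= 21/2 kHz - 69/10 kHz = 18/5 kHz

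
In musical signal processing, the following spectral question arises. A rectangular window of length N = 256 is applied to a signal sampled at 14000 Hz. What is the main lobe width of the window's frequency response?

For a rectangular window of length N,
the main lobe width in frequency is 2*f_s/N.
= 2*14000/256 = 875/8 Hz
This determines the minimum frequency separation for resolving two sinusoids.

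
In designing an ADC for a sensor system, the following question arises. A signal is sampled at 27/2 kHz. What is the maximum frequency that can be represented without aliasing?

The maximum frequency that can be represented without aliasing
is the Nyquist frequency: f_max = f_s / 2 = 27/2 kHz / 2 = 27/4 kHz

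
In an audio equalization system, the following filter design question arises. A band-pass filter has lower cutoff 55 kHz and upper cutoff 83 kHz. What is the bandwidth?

Bandwidth = f_high - f_low
= 83 kHz - 55 kHz = 28 kHz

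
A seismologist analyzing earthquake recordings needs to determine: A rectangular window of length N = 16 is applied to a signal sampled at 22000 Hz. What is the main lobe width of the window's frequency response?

For a rectangular window of length N,
the main lobe width in frequency is 2*f_s/N.
= 2*22000/16 = 2750 Hz
This determines the minimum frequency separation for resolving two sinusoids.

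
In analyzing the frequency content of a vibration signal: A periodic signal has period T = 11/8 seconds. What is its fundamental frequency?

The fundamental frequency is the reciprocal of the period.
f = 1/T = 1/(11/8) = 8/11 Hz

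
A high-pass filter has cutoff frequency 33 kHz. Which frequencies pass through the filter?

A high-pass filter passes all frequencies above the cutoff frequency 33 kHz and attenuates lower frequencies.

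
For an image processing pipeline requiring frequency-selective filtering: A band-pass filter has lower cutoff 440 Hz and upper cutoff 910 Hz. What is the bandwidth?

Bandwidth = f_high - f_low
= 910 Hz - 440 Hz = 470 Hz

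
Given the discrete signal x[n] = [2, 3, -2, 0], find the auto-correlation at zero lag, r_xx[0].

The auto-correlation at zero lag r_xx[0] equals the signal energy.
r_xx[0] = sum of x[n]^2 = 2^2 + 3^2 + (-2)^2 + 0^2
= 4 + 9 + 4 + 0 = 17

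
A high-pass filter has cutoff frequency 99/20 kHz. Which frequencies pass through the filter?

A high-pass filter passes all frequencies above the cutoff frequency 99/20 kHz and attenuates lower frequencies.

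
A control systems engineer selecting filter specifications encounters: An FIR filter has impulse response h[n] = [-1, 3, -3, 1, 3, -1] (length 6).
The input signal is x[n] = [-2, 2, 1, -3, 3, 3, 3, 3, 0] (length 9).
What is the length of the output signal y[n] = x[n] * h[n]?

For linear convolution, the output length is:
len(y) = len(x) + len(h) - 1 = 9 + 6 - 1 = 14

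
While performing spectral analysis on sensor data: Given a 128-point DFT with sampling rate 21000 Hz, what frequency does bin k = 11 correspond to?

The frequency of DFT bin k is: f_k = k * f_s / N
f_11 = 11 * 21000 / 128 = 28875/16 Hz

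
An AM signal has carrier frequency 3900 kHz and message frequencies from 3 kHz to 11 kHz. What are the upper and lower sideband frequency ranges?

Upper sideband (USB) = fc + [fm_low, fm_high] = 3900 + [3, 11] = [3903, 3911] kHz
Lower sideband (LSB) = fc - [fm_high, fm_low] = 3900 - [11, 3] = [3889, 3897] kHz
Total occupied spectrum: 3889 kHz to 3911 kHz (plus carrier at 3900 kHz)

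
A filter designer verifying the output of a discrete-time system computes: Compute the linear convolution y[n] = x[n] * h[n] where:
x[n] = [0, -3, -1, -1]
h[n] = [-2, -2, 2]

y[n] = sum_k x[k]*h[n-k]. Output length = len(x) + len(h) - 1 = 4 + 3 - 1 = 6.
y[0] = 0*-2 = 0
y[1] = -3*-2 + 0*-2 = 6
y[2] = -1*-2 + -3*-2 + 0*2 = 8
y[3] = -1*-2 + -1*-2 + -3*2 = -2
y[4] = -1*-2 + -1*2 = 0
y[5] = -1*2 = -2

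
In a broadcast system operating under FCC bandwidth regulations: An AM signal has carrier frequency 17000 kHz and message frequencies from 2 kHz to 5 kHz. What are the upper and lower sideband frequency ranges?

Upper sideband (USB) = fc + [fm_low, fm_high] = 17000 + [2, 5] = [17002, 17005] kHz
Lower sideband (LSB) = fc - [fm_high, fm_low] = 17000 - [5, 2] = [16995, 16998] kHz
Total occupied spectrum: 16995 kHz to 17005 kHz (plus carrier at 17000 kHz)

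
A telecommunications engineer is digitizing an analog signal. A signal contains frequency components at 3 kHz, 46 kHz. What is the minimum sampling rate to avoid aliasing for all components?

The highest frequency component is f_max = 46 kHz.
Nyquist rate = 2 * f_max = 2 * 46 kHz = 92 kHz.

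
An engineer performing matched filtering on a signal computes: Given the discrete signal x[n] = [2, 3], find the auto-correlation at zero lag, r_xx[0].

The auto-correlation at zero lag r_xx[0] equals the signal energy.
r_xx[0] = sum of x[n]^2 = 2^2 + 3^2
= 4 + 9 = 13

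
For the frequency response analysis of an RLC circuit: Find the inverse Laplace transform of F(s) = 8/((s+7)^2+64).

Standard pair: w/((s+a)^2+w^2) <-> e^(-at)*sin(wt)*u(t)
With a=7, w=8: f(t) = e^(-7t)*sin(8t)*u(t)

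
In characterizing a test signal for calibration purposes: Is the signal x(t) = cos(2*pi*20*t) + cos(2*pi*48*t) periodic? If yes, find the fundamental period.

f1 = 20 Hz, f2 = 48 Hz
Period T1 = 1/20, T2 = 1/48
Ratio T1/T2 = 48/20, which is rational.
The signal is periodic with fundamental period T = 1/GCD(20,48) = 1/4 s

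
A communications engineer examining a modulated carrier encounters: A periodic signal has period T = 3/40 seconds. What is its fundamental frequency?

The fundamental frequency is the reciprocal of the period.
f = 1/T = 1/(3/40) = 40/3 Hz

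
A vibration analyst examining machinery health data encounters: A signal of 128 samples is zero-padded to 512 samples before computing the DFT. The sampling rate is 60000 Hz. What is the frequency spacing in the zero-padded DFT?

Original DFT: N = 128, resolution = f_s/N = 60000/128 = 1875/4 Hz
Zero-padded DFT: N = 512, resolution = f_s/N = 60000/512 = 1875/16 Hz
Zero-padding interpolates the spectrum (finer frequency grid)
but does NOT improve the true spectral resolution (ability to resolve close frequencies).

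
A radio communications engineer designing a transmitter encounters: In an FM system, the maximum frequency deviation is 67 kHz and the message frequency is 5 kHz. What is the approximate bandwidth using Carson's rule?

Carson's rule: BW = 2*(delta_f + f_m)
= 2*(67 + 5) kHz = 144 kHz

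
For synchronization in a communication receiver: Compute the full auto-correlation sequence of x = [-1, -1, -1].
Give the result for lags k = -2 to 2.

r_xx[k] = sum_m x[m]*x[m+k], indexed from 0, for k = -2 to 2:
  r_xx[-2] = x[2]*x[0] = 1
  r_xx[-1] = x[1]*x[0] + x[2]*x[1] = 2
  r_xx[0] = x[0]*x[0] + x[1]*x[1] + x[2]*x[2] = 3
  r_xx[1] = x[0]*x[1] + x[1]*x[2] = 2
  r_xx[2] = x[0]*x[2] = 1
r_xx = [1, 2, 3, 2, 1]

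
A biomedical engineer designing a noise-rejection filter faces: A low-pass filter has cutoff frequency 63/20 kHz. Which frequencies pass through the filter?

A low-pass filter passes all frequencies below the cutoff frequency 63/20 kHz and attenuates higher frequencies.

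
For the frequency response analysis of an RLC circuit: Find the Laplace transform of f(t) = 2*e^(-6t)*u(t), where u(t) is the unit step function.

Standard Laplace transform pair:
e^(-at)*u(t) <-> 1/(s+a)
With a = 6: L{2*e^(-6t)*u(t)} = 2/(s+6), ROC: Re(s) > -6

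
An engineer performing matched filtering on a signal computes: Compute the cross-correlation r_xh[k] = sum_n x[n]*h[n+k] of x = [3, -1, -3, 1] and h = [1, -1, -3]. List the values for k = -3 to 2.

Both sequences indexed from 0 and zero outside their support.
Lags with overlap: k = -3 to 2.
  r_xh[-3] = x[3]*h[0] = 1
  r_xh[-2] = x[2]*h[0] + x[3]*h[1] = -4
  r_xh[-1] = x[1]*h[0] + x[2]*h[1] + x[3]*h[2] = -1
  r_xh[0] = x[0]*h[0] + x[1]*h[1] + x[2]*h[2] = 13
  r_xh[1] = x[0]*h[1] + x[1]*h[2] = 0
  r_xh[2] = x[0]*h[2] = -9
r_xh = [1, -4, -1, 13, 0, -9] (for k = -3, ..., 2)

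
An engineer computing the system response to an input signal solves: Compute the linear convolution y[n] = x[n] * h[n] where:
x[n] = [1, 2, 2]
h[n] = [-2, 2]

y[n] = sum_k x[k]*h[n-k]. Output length = len(x) + len(h) - 1 = 3 + 2 - 1 = 4.
y[0] = 1*-2 = -2
y[1] = 2*-2 + 1*2 = -2
y[2] = 2*-2 + 2*2 = 0
y[3] = 2*2 = 4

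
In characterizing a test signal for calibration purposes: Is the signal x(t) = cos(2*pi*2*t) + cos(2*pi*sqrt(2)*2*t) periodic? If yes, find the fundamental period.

f1 = 2 Hz, f2 = 2*sqrt(2) Hz
Ratio f2/f1 = sqrt(2), which is irrational.
Since the frequency ratio is irrational, no common period exists.
The signal is not periodic.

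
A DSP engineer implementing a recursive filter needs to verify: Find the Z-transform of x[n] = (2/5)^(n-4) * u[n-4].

Time-shifting property: if X(z) = Z{x[n]}, then Z{x[n-d]} = z^(-d) * X(z)
X(z) = z/(z - 2/5) for x[n] = (2/5)^n * u[n]
Z{x[n-4]} = z^(-4) * z/(z - 2/5) = z^(-3)/(z - 2/5)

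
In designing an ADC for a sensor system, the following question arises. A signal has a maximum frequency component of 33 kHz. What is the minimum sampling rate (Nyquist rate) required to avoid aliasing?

By the Nyquist-Shannon sampling theorem,
the minimum sampling rate (Nyquist rate) must be at least 2 * f_max.
Nyquist rate = 2 * 33 kHz = 66 kHz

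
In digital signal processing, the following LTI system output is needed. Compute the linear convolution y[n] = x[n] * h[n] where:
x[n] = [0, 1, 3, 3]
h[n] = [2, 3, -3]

y[n] = sum_k x[k]*h[n-k]. Output length = len(x) + len(h) - 1 = 4 + 3 - 1 = 6.
y[0] = 0*2 = 0
y[1] = 1*2 + 0*3 = 2
y[2] = 3*2 + 1*3 + 0*-3 = 9
y[3] = 3*2 + 3*3 + 1*-3 = 12
y[4] = 3*3 + 3*-3 = 0
y[5] = 3*-3 = -9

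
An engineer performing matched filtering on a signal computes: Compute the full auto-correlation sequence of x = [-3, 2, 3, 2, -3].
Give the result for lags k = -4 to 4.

r_xx[k] = sum_m x[m]*x[m+k], indexed from 0, for k = -4 to 4:
  r_xx[-4] = x[4]*x[0] = 9
  r_xx[-3] = x[3]*x[0] + x[4]*x[1] = -12
  r_xx[-2] = x[2]*x[0] + x[3]*x[1] + x[4]*x[2] = -14
  r_xx[-1] = x[1]*x[0] + x[2]*x[1] + x[3]*x[2] + x[4]*x[3] = 0
  r_xx[0] = x[0]*x[0] + x[1]*x[1] + x[2]*x[2] + x[3]*x[3] + x[4]*x[4] = 35
  r_xx[1] = x[0]*x[1] + x[1]*x[2] + x[2]*x[3] + x[3]*x[4] = 0
  r_xx[2] = x[0]*x[2] + x[1]*x[3] + x[2]*x[4] = -14
  r_xx[3] = x[0]*x[3] + x[1]*x[4] = -12
  r_xx[4] = x[0]*x[4] = 9
r_xx = [9, -12, -14, 0, 35, 0, -14, -12, 9]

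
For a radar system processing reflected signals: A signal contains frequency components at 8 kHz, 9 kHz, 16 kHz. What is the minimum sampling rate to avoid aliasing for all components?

The highest frequency component is f_max = 16 kHz.
Nyquist rate = 2 * f_max = 2 * 16 kHz = 32 kHz.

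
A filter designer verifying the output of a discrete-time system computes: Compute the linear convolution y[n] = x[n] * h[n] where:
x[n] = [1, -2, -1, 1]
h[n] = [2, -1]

y[n] = sum_k x[k]*h[n-k]. Output length = len(x) + len(h) - 1 = 4 + 2 - 1 = 5.
y[0] = 1*2 = 2
y[1] = -2*2 + 1*-1 = -5
y[2] = -1*2 + -2*-1 = 0
y[3] = 1*2 + -1*-1 = 3
y[4] = 1*-1 = -1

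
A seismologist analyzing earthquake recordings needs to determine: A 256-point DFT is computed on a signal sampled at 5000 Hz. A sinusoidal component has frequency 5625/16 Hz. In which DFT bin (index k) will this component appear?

DFT frequency resolution = f_s/N = 5000/256 = 625/32 Hz
Bin index k = f_signal / resolution = 5625/16 / 625/32 = 18
The signal frequency 5625/16 Hz falls in DFT bin k = 18.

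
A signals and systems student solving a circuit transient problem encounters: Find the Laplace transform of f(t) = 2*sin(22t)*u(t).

Standard pair: sin(wt)*u(t) <-> w/(s^2+w^2)
With w = 22: L{2*sin(22t)*u(t)} = 44/(s^2+484)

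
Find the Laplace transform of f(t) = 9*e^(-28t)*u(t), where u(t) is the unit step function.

Standard Laplace transform pair:
e^(-at)*u(t) <-> 1/(s+a)
With a = 28: L{9*e^(-28t)*u(t)} = 9/(s+28), ROC: Re(s) > -28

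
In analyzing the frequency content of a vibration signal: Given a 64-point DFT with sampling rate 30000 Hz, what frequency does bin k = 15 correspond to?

The frequency of DFT bin k is: f_k = k * f_s / N
f_15 = 15 * 30000 / 64 = 28125/4 Hz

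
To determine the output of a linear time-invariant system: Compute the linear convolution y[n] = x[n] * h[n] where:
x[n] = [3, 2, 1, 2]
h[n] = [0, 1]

y[n] = sum_k x[k]*h[n-k]. Output length = len(x) + len(h) - 1 = 4 + 2 - 1 = 5.
y[0] = 3*0 = 0
y[1] = 2*0 + 3*1 = 3
y[2] = 1*0 + 2*1 = 2
y[3] = 2*0 + 1*1 = 1
y[4] = 2*1 = 2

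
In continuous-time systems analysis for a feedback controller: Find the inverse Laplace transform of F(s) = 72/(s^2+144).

Standard pair: w/(s^2+w^2) <-> sin(wt)*u(t)
Recognize w^2 = 144, so w = 12; numerator 72 = 6*12.
f(t) = 6*sin(12t)*u(t)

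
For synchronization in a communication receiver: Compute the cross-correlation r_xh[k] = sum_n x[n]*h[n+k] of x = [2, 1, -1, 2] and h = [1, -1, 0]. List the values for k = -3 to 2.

Both sequences indexed from 0 and zero outside their support.
Lags with overlap: k = -3 to 2.
  r_xh[-3] = x[3]*h[0] = 2
  r_xh[-2] = x[2]*h[0] + x[3]*h[1] = -3
  r_xh[-1] = x[1]*h[0] + x[2]*h[1] + x[3]*h[2] = 2
  r_xh[0] = x[0]*h[0] + x[1]*h[1] + x[2]*h[2] = 1
  r_xh[1] = x[0]*h[1] + x[1]*h[2] = -2
  r_xh[2] = x[0]*h[2] = 0
r_xh = [2, -3, 2, 1, -2, 0] (for k = -3, ..., 2)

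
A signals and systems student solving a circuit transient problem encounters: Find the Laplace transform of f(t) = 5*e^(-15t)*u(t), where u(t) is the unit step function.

Standard Laplace transform pair:
e^(-at)*u(t) <-> 1/(s+a)
With a = 15: L{5*e^(-15t)*u(t)} = 5/(s+15), ROC: Re(s) > -15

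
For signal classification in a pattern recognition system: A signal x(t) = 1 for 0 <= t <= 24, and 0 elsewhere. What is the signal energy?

Energy = integral of |x(t)|^2 dt over the signal duration
= 1^2 * 24 = 1 * 24 = 24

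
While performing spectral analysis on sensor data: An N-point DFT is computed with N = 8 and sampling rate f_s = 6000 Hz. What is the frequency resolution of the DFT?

DFT frequency resolution = f_s / N
= 6000 / 8 = 750 Hz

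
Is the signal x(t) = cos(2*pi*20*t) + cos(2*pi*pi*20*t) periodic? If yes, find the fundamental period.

f1 = 20 Hz, f2 = 20*pi Hz
Ratio f2/f1 = pi, which is irrational.
Since the frequency ratio is irrational, no common period exists.
The signal is not periodic.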